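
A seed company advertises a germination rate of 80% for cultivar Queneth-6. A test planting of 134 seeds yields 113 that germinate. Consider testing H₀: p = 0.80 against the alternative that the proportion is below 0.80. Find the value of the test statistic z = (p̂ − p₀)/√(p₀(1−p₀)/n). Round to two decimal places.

p̂ = 113/134 = 0.8433.
Under H₀, SE = √(0.8·0.2/134) = √(0.00119403) = 0.0346.
z = (0.8433 − 0.8)/0.0346 = 0.0433/0.0346 = 1.25.
p-value = P(Z < 1.253) ≈ 0.8948.

z = 1.25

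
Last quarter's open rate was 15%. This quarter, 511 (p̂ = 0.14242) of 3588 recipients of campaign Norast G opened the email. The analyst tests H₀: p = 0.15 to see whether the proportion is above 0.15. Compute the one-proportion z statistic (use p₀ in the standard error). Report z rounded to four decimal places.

z = -1.2717

p̂ = 511/3588 = 0.1424192.
SE = √(p₀(1−p₀)/n) = √(0.1275/3588) = 0.0059611.
z = (0.1424192 − 0.15)/0.0059611 = -0.0075808/0.0059611 = -1.2717.
p-value = P(Z > -1.272) ≈ 0.8983.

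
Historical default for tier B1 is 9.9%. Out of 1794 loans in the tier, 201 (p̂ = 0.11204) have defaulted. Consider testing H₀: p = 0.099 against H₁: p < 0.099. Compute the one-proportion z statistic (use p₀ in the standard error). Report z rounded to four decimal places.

p̂ = 201/1794 = 0.1120401.
SE = √(p₀(1−p₀)/n) = √(0.089199/1794) = 0.0070513.
z = (0.1120401 − 0.099)/0.0070513 = 0.0130401/0.0070513 = 1.8493.

z = 1.8493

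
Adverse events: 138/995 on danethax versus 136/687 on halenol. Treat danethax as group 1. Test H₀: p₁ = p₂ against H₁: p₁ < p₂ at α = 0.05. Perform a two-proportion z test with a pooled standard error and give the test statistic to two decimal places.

p̂₁ = 138/995 ≈ 0.1387, p̂₂ = 136/687 ≈ 0.1980.
Pooled p̂ = (138+136)/(995+687) = 274/1682 = 0.1629.
SE = √(0.136364 × 0.00246063) = 0.0183.
z = (0.1387 − 0.1980)/0.0183 = -0.0593/0.0183 = -3.24.
p-value = P(Z < -3.236) ≈ 0.0006; since p < α = 0.05, reject H₀.

z = -3.24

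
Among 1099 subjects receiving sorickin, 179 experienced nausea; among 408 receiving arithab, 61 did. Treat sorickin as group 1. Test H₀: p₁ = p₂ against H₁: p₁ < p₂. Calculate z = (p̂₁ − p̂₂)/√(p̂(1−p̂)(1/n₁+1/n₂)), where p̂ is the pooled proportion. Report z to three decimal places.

z = 0.630

p̂₁ = 179/1099 ≈ 0.16288, p̂₂ = 61/408 ≈ 0.14951.
Pooled p̂ = (179+61)/(1099+408) = 240/1507 = 0.15926.
SE = √(0.133894 × 0.0033609) = 0.02121.
z = (0.16288 − 0.14951)/0.02121 = 0.01337/0.02121 = 0.630.
p-value = P(Z < 0.630) ≈ 0.7357.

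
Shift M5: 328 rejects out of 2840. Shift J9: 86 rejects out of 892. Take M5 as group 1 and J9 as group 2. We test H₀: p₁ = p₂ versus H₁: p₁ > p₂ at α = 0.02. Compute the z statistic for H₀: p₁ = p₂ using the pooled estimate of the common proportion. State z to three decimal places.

p̂₁ = 328/2840 ≈ 0.11549, p̂₂ = 86/892 ≈ 0.09641.
Pooled p̂ = (328+86)/(2840+892) = 414/3732 = 0.11093.
SE = √(p̂(1−p̂)(1/n₁+1/n₂)) = √(0.11093·0.88907·0.00147319) = √(0.000145295) = 0.01205.
z = (0.11549 − 0.09641)/0.01205 = 0.01908/0.01205 = 1.583.
p-value = P(Z > 1.583) ≈ 0.0567. With α = 0.02, fail to reject H₀.

z = 1.583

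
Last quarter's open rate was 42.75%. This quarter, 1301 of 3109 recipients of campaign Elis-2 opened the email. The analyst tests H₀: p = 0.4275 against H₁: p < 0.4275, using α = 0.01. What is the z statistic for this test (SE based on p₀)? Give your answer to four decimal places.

p̂ = 1301/3109 = 0.418463.
Standard error under H₀: √(0.4275×0.5725/3109) = 0.008872.
z = (0.418463 − 0.4275)/0.008872 = -0.009037/0.008872 = -1.0186.
p-value = P(Z < -1.019) ≈ 0.1542. With α = 0.01, fail to reject H₀.

z = -1.0186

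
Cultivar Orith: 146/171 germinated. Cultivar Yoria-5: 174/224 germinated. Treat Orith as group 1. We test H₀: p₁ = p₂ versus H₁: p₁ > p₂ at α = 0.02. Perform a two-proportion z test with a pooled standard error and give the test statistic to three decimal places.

z = 1.934

p̂₁ = 146/171 ≈ 0.853801, p̂₂ = 174/224 ≈ 0.776786.
Pooled p̂ = (146+174)/(171+224) = 320/395 = 0.810127.
SE = √(0.153822 × 0.0103122) = 0.039828.
z = (0.853801 − 0.776786)/0.039828 = 0.077015/0.039828 = 1.934.
p-value = P(Z > 1.934) ≈ 0.0266; since p > α = 0.02, fail to reject H₀.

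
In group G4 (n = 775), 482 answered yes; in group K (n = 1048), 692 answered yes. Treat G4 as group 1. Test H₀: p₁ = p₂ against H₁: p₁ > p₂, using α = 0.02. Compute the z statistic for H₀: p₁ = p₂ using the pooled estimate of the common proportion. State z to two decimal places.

z = -1.69

p̂₁ = 482/775 ≈ 0.6219, p̂₂ = 692/1048 ≈ 0.6603.
Pooled p̂ = (482+692)/(775+1048) = 1174/1823 = 0.6440.
SE = √(p̂(1−p̂)(1/n₁+1/n₂)) = √(0.6440·0.3560·0.00224452) = √(0.000514592) = 0.0227.
z = (0.6219 − 0.6603)/0.0227 = -0.0384/0.0227 = -1.69.
p-value = P(Z > -1.691) ≈ 0.9546. With α = 0.02, fail to reject H₀.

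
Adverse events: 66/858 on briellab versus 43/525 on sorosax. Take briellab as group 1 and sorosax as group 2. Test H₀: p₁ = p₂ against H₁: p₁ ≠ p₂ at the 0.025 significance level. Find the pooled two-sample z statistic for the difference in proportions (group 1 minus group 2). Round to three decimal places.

z = -0.334

p̂₁ = 66/858 = 0.07692, p̂₂ = 43/525 = 0.08190.
Pooled p̂ = (66+43)/(858+525) = 109/1383 = 0.07881.
SE = √(0.0726025 × 0.00307026) = 0.01493.
z = (0.07692 − 0.08190)/0.01493 = -0.00498/0.01493 = -0.334.
Two-sided p-value ≈ 2·Φ(−0.334) = 0.7386. With α = 0.025, fail to reject H₀.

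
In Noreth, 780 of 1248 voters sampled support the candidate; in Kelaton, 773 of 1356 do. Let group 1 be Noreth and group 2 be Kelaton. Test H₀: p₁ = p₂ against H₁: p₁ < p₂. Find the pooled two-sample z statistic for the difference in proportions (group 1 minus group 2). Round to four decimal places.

p̂₁ = 780/1248 = 0.625000, p̂₂ = 773/1356 = 0.570059.
Pooled p̂ = (780+773)/(1248+1356) = 1553/2604 = 0.596390.
SE = √(0.240709 × 0.00153875) = 0.019246.
z = (0.625000 − 0.570059)/0.019246 = 0.054941/0.019246 = 2.8547.

z = 2.8547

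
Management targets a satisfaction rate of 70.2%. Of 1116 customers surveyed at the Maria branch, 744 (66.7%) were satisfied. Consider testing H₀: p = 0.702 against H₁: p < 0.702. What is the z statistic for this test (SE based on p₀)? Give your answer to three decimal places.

z = -2.581

p̂ = 744/1116 ≈ 0.66667.
Under H₀, SE = √(0.702·0.298/1116) = √(0.000187452) = 0.01369.
z = (0.66667 − 0.702)/0.01369 = -0.03533/0.01369 = -2.581.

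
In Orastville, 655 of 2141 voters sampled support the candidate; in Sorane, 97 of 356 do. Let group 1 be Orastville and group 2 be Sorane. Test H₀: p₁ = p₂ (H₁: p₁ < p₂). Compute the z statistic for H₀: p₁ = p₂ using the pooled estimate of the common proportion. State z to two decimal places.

z = 1.27

p̂₁ = 655/2141 = 0.3059, p̂₂ = 97/356 = 0.2725.
Pooled p̂ = (655+97)/(2141+356) = 752/2497 = 0.3012.
SE = √(p̂(1−p̂)(1/n₁+1/n₂)) = √(0.3012·0.6988·0.00327606) = √(0.00068949) = 0.0263.
z = (0.3059 − 0.2725)/0.0263 = 0.0334/0.0263 = 1.27.
p-value = P(Z < 1.274) ≈ 0.8987.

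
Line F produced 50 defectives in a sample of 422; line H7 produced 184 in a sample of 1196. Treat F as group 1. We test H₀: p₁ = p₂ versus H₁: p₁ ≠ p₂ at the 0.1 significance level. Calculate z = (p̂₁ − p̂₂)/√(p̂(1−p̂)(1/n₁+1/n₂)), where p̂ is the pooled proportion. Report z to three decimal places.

p̂₁ = 50/422 = 0.11848, p̂₂ = 184/1196 = 0.15385.
Pooled p̂ = (50+184)/(422+1196) = 234/1618 = 0.14462.
SE = √(0.123707 × 0.00320579) = 0.01991.
z = (0.11848 − 0.15385)/0.01991 = -0.03537/0.01991 = -1.776.
p-value = 2·P(Z > 1.776) ≈ 0.0758. With α = 0.1, reject H₀.

z = -1.776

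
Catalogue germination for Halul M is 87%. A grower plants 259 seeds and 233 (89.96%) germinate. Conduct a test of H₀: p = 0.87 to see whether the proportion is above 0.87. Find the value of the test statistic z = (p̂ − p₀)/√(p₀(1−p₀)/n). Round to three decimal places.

p̂ = 233/259 = 0.89961.
Standard error under H₀: √(0.87×0.13/259) = 0.02090.
z = (0.89961 − 0.87)/0.02090 = 0.02961/0.02090 = 1.417.

z = 1.417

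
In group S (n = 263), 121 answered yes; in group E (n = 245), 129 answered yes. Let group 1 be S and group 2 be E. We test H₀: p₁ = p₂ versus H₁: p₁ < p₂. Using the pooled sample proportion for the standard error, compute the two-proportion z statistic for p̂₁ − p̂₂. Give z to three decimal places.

p̂₁ = 121/263 = 0.46008, p̂₂ = 129/245 = 0.52653.
Pooled p̂ = (121+129)/(263+245) = 250/508 = 0.49213.
SE = √(0.249938 × 0.00788391) = 0.04439.
z = (0.46008 − 0.52653)/0.04439 = -0.06645/0.04439 = -1.497.
p-value = P(Z < -1.497) ≈ 0.0672.

z = -1.497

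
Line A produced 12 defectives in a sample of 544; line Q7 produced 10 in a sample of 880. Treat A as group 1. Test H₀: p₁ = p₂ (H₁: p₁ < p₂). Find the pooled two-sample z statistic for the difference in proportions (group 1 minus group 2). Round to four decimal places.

p̂₁ = 12/544 ≈ 0.0220588, p̂₂ = 10/880 ≈ 0.0113636.
Pooled p̂ = (12+10)/(544+880) = 22/1424 = 0.0154494.
SE = √(p̂(1−p̂)(1/n₁+1/n₂)) = √(0.0154494·0.9845506·0.0029746) = √(4.52459e-05) = 0.0067265.
z = (0.0220588 − 0.0113636)/0.0067265 = 0.0106952/0.0067265 = 1.5900.
p-value = P(Z < 1.590) ≈ 0.9441.

z = 1.5900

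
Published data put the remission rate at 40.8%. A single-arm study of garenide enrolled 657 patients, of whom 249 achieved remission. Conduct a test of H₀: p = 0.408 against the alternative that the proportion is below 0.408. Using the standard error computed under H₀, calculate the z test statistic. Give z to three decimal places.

z = -1.513

p̂ = 249/657 = 0.37900.
SE = √(p₀(1−p₀)/n) = √(0.24154/657) = 0.01917.
z = (0.37900 − 0.408)/0.01917 = -0.02900/0.01917 = -1.513.
p-value = P(Z < -1.513) ≈ 0.0652.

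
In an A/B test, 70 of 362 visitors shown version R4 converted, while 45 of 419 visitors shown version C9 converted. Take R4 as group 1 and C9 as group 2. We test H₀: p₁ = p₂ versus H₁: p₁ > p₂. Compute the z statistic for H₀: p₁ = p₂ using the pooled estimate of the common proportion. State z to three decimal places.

z = 3.381

p̂₁ = 70/362 ≈ 0.19337, p̂₂ = 45/419 ≈ 0.10740.
Pooled p̂ = (70+45)/(362+419) = 115/781 = 0.14725.
SE = √(0.125565 × 0.00514907) = 0.02543.
z = (0.19337 − 0.10740)/0.02543 = 0.08597/0.02543 = 3.381.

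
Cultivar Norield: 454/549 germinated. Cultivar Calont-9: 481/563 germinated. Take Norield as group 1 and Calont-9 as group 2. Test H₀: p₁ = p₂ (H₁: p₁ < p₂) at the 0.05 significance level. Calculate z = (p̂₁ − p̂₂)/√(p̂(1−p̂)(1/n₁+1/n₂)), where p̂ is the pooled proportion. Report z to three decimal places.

p̂₁ = 454/549 = 0.82696, p̂₂ = 481/563 = 0.85435.
Pooled p̂ = (454+481)/(549+563) = 935/1112 = 0.84083.
SE = √(0.133837 × 0.00359769) = 0.02194.
z = (0.82696 − 0.85435)/0.02194 = -0.02739/0.02194 = -1.248.
p-value = P(Z < -1.248) ≈ 0.1059, so at α = 0.05 we fail to reject H₀.

z = -1.248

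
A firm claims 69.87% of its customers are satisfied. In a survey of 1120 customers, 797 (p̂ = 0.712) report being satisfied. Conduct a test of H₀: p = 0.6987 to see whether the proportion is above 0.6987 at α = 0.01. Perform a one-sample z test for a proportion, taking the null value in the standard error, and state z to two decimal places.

p̂ = 797/1120 = 0.7116.
Under H₀, SE = √(0.6987·0.3013/1120) = √(0.000187963) = 0.0137.
z = (0.7116 − 0.6987)/0.0137 = 0.0129/0.0137 = 0.94.
p-value = P(Z > 0.941) ≈ 0.1732; since p > α = 0.01, fail to reject H₀.

z = 0.94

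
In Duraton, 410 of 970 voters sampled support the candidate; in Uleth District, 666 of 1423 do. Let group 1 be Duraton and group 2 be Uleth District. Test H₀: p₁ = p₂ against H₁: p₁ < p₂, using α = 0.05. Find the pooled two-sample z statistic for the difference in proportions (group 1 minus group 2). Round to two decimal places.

z = -2.19

p̂₁ = 410/970 = 0.4227, p̂₂ = 666/1423 = 0.4680.
Pooled p̂ = (410+666)/(970+1423) = 1076/2393 = 0.4496.
SE = √(p̂(1−p̂)(1/n₁+1/n₂)) = √(0.4496·0.5504·0.00173367) = √(0.000429021) = 0.0207.
z = (0.4227 − 0.4680)/0.0207 = -0.0453/0.0207 = -2.19.
p-value = P(Z < -2.189) ≈ 0.0143, so at α = 0.05 we reject H₀.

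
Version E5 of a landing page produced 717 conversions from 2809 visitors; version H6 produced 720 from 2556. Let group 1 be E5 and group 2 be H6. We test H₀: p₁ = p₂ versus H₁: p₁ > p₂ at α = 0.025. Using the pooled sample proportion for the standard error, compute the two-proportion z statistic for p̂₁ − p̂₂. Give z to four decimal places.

z = -2.1841

p̂₁ = 717/2809 = 0.255251, p̂₂ = 720/2556 = 0.281690.
Pooled p̂ = (717+720)/(2809+2556) = 1437/5365 = 0.267847.
SE = √(0.196105 × 0.000747235) = 0.012105.
z = (0.255251 − 0.281690)/0.012105 = -0.026439/0.012105 = -2.1841.
p-value = P(Z > -2.184) ≈ 0.9855, so at α = 0.025 we fail to reject H₀.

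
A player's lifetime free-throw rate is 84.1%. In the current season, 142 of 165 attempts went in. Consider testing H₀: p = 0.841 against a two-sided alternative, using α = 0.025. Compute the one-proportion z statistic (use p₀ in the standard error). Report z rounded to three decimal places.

p̂ = 142/165 = 0.86061.
SE = √(p₀(1−p₀)/n) = √(0.13372/165) = 0.02847.
z = (0.86061 − 0.841)/0.02847 = 0.01961/0.02847 = 0.689.
Two-sided p-value ≈ 2·Φ(−0.689) = 0.4910; since p > α = 0.025, fail to reject H₀.

z = 0.689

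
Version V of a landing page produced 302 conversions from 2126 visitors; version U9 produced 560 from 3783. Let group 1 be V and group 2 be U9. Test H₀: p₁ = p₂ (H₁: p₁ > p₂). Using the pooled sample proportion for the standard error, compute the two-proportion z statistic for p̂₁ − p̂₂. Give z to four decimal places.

z = -0.6250

p̂₁ = 302/2126 = 0.142051, p̂₂ = 560/3783 = 0.148031.
Pooled p̂ = (302+560)/(2126+3783) = 862/5909 = 0.145879.
SE = √(0.124598 × 0.000734707) = 0.009568.
z = (0.142051 − 0.148031)/0.009568 = -0.005980/0.009568 = -0.6250.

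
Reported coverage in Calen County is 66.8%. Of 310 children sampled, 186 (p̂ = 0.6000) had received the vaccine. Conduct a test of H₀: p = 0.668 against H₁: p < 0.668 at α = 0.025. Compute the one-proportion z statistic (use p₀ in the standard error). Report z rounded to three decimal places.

p̂ = 186/310 = 0.60000.
Under H₀, SE = √(0.668·0.332/310) = √(0.000715406) = 0.02675.
z = (0.60000 − 0.668)/0.02675 = -0.06800/0.02675 = -2.542.
p-value = P(Z < -2.542) ≈ 0.0055, so at α = 0.025 we reject H₀.

z = -2.542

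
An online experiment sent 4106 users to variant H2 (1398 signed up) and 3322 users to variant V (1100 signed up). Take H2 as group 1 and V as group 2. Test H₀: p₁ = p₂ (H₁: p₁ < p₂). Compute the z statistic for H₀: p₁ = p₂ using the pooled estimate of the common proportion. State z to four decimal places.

z = 0.8482

p̂₁ = 1398/4106 ≈ 0.340477, p̂₂ = 1100/3322 ≈ 0.331126.
Pooled p̂ = (1398+1100)/(4106+3322) = 2498/7428 = 0.336295.
SE = √(p̂(1−p̂)(1/n₁+1/n₂)) = √(0.336295·0.663705·0.00054457) = √(0.000121548) = 0.011025.
z = (0.340477 − 0.331126)/0.011025 = 0.009351/0.011025 = 0.8482.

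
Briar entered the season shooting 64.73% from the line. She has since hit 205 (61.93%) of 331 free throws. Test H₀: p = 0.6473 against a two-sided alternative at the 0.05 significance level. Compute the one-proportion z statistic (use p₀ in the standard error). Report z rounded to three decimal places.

z = -1.065

p̂ = 205/331 ≈ 0.61934.
Under H₀, SE = √(0.6473·0.3527/331) = √(0.000689736) = 0.02626.
z = (0.61934 − 0.6473)/0.02626 = -0.02796/0.02626 = -1.065.
Two-sided p-value ≈ 2·Φ(−1.065) = 0.2870; since p > α = 0.05, fail to reject H₀.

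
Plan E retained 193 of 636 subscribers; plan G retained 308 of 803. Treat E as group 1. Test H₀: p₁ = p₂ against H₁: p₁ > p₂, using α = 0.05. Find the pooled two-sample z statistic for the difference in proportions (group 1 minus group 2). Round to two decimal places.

z = -3.17

p̂₁ = 193/636 = 0.3035, p̂₂ = 308/803 = 0.3836.
Pooled p̂ = (193+308)/(636+803) = 501/1439 = 0.3482.
SE = √(p̂(1−p̂)(1/n₁+1/n₂)) = √(0.3482·0.6518·0.00281766) = √(0.000639451) = 0.0253.
z = (0.3035 − 0.3836)/0.0253 = -0.0801/0.0253 = -3.17.
p-value = P(Z > -3.168) ≈ 0.9992; since p > α = 0.05, fail to reject H₀.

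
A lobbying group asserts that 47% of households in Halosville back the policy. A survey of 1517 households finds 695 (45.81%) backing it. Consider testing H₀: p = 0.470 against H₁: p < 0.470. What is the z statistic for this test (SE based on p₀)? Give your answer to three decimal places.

z = -0.925

p̂ = 695/1517 = 0.458141.
SE = √(p₀(1−p₀)/n) = √(0.2491/1517) = 0.012814.
z = (0.458141 − 0.47)/0.012814 = -0.011859/0.012814 = -0.925.
p-value = P(Z < -0.925) ≈ 0.1774.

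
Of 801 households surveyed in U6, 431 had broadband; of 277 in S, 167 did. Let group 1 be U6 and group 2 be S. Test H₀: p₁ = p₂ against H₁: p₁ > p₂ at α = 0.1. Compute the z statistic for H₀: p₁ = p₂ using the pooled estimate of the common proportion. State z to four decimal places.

z = -1.8709

p̂₁ = 431/801 ≈ 0.538077, p̂₂ = 167/277 ≈ 0.602888.
Pooled p̂ = (431+167)/(801+277) = 598/1078 = 0.554731.
SE = √(p̂(1−p̂)(1/n₁+1/n₂)) = √(0.554731·0.445269·0.00485855) = √(0.00120008) = 0.034642.
z = (0.538077 − 0.602888)/0.034642 = -0.064811/0.034642 = -1.8709.
p-value = P(Z > -1.871) ≈ 0.9693; since p > α = 0.1, fail to reject H₀.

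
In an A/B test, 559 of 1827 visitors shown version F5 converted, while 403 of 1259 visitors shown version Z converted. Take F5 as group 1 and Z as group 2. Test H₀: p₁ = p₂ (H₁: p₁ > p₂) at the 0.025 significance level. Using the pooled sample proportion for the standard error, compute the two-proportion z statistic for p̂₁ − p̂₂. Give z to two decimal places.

z = -0.83

p̂₁ = 559/1827 = 0.3060, p̂₂ = 403/1259 = 0.3201.
Pooled p̂ = (559+403)/(1827+1259) = 962/3086 = 0.3117.
SE = √(0.214555 × 0.00134163) = 0.0170.
z = (0.3060 − 0.3201)/0.0170 = -0.0141/0.0170 = -0.83.
p-value = P(Z > -0.833) ≈ 0.7975, so at α = 0.025 we fail to reject H₀.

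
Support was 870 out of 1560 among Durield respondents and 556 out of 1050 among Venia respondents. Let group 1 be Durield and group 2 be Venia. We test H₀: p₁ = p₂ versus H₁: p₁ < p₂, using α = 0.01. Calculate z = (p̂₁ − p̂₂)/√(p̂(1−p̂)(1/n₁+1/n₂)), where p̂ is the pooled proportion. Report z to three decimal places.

z = 1.417

p̂₁ = 870/1560 = 0.557692, p̂₂ = 556/1050 = 0.529524.
Pooled p̂ = (870+556)/(1560+1050) = 1426/2610 = 0.546360.
SE = √(0.247851 × 0.00159341) = 0.019873.
z = (0.557692 − 0.529524)/0.019873 = 0.028168/0.019873 = 1.417.
p-value = P(Z < 1.417) ≈ 0.9218; since p > α = 0.01, fail to reject H₀.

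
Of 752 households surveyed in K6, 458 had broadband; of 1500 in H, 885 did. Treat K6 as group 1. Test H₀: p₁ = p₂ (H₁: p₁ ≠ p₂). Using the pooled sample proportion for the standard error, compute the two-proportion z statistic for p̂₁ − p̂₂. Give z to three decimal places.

z = 0.869

p̂₁ = 458/752 ≈ 0.60904, p̂₂ = 885/1500 ≈ 0.59000.
Pooled p̂ = (458+885)/(752+1500) = 1343/2252 = 0.59636.
SE = √(0.240715 × 0.00199645) = 0.02192.
z = (0.60904 − 0.59000)/0.02192 = 0.01904/0.02192 = 0.869.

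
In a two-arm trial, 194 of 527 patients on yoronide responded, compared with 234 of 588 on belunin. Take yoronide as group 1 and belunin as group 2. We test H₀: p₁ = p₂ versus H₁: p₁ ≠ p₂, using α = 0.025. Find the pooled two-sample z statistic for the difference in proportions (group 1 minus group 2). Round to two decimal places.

z = -1.02

p̂₁ = 194/527 ≈ 0.3681, p̂₂ = 234/588 ≈ 0.3980.
Pooled p̂ = (194+234)/(527+588) = 428/1115 = 0.3839.
SE = √(p̂(1−p̂)(1/n₁+1/n₂)) = √(0.3839·0.6161·0.00359821) = √(0.000851016) = 0.0292.
z = (0.3681 − 0.3980)/0.0292 = -0.0299/0.0292 = -1.02.
Two-sided p-value ≈ 2·Φ(−1.023) = 0.3064; since p > α = 0.025, fail to reject H₀.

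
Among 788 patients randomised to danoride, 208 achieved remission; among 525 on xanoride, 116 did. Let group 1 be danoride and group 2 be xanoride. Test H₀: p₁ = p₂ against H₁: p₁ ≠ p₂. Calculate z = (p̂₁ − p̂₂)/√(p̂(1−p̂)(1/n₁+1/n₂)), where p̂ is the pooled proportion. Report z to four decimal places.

p̂₁ = 208/788 = 0.263959, p̂₂ = 116/525 = 0.220952.
Pooled p̂ = (208+116)/(788+525) = 324/1313 = 0.246763.
SE = √(0.185871 × 0.0031738) = 0.024288.
z = (0.263959 − 0.220952)/0.024288 = 0.043007/0.024288 = 1.7707.
p-value = 2·P(Z > 1.771) ≈ 0.0766.

z = 1.7707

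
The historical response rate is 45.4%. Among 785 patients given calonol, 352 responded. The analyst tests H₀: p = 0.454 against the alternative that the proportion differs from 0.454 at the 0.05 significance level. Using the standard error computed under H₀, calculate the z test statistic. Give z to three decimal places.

p̂ = 352/785 = 0.44841.
SE = √(p₀(1−p₀)/n) = √(0.24788/785) = 0.01777.
z = (0.44841 − 0.454)/0.01777 = -0.00559/0.01777 = -0.315.
Two-sided p-value ≈ 2·Φ(−0.315) = 0.7530. With α = 0.05, fail to reject H₀.

z = -0.315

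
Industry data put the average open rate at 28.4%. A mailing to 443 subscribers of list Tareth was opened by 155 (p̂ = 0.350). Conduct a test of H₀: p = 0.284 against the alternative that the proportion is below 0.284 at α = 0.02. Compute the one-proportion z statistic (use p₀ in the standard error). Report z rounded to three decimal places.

p̂ = 155/443 ≈ 0.349887.
SE = √(p₀(1−p₀)/n) = √(0.20334/443) = 0.021425.
z = (0.349887 − 0.284)/0.021425 = 0.065887/0.021425 = 3.075.
p-value = P(Z < 3.075) ≈ 0.9989, so at α = 0.02 we fail to reject H₀.

z = 3.075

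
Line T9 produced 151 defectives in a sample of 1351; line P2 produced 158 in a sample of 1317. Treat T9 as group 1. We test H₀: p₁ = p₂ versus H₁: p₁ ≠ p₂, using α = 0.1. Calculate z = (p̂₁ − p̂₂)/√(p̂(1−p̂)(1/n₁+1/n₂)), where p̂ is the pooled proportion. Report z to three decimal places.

p̂₁ = 151/1351 = 0.11177, p̂₂ = 158/1317 = 0.11997.
Pooled p̂ = (151+158)/(1351+1317) = 309/2668 = 0.11582.
SE = √(0.102403 × 0.00149949) = 0.01239.
z = (0.11177 − 0.11997)/0.01239 = -0.00820/0.01239 = -0.662.
Two-sided p-value ≈ 2·Φ(−0.662) = 0.5081. With α = 0.1, fail to reject H₀.

z = -0.662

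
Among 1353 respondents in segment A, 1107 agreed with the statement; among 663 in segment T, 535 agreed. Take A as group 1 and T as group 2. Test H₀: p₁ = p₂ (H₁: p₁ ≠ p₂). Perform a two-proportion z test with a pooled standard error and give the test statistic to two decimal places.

z = 0.61

p̂₁ = 1107/1353 = 0.8182, p̂₂ = 535/663 = 0.8069.
Pooled p̂ = (1107+535)/(1353+663) = 1642/2016 = 0.8145.
SE = √(p̂(1−p̂)(1/n₁+1/n₂)) = √(0.8145·0.1855·0.00224739) = √(0.000339581) = 0.0184.
z = (0.8182 − 0.8069)/0.0184 = 0.0113/0.0184 = 0.61.
Two-sided p-value ≈ 2·Φ(−0.610) = 0.5418.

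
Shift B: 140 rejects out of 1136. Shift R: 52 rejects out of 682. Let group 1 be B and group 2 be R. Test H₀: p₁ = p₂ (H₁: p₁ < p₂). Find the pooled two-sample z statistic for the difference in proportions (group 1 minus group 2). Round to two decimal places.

p̂₁ = 140/1136 = 0.12324, p̂₂ = 52/682 = 0.07625.
Pooled p̂ = (140+52)/(1136+682) = 192/1818 = 0.10561.
SE = √(p̂(1−p̂)(1/n₁+1/n₂)) = √(0.10561·0.89439·0.00234656) = √(0.000221649) = 0.01489.
z = (0.12324 − 0.07625)/0.01489 = 0.04699/0.01489 = 3.16.
p-value = P(Z < 3.156) ≈ 0.9992.

z = 3.16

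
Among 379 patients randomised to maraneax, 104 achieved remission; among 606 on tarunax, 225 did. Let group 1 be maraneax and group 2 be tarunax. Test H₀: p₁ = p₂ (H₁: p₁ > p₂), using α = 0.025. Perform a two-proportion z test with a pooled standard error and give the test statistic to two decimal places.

z = -3.14

p̂₁ = 104/379 = 0.2744, p̂₂ = 225/606 = 0.3713.
Pooled p̂ = (104+225)/(379+606) = 329/985 = 0.3340.
SE = √(p̂(1−p̂)(1/n₁+1/n₂)) = √(0.3340·0.6660·0.00428869) = √(0.000954007) = 0.0309.
z = (0.2744 − 0.3713)/0.0309 = -0.0969/0.0309 = -3.14.
p-value = P(Z > -3.137) ≈ 0.9991; since p > α = 0.025, fail to reject H₀.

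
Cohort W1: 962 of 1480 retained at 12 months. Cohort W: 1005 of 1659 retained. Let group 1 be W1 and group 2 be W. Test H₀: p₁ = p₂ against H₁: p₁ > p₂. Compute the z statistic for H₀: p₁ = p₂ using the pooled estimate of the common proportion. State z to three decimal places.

z = 2.556

p̂₁ = 962/1480 ≈ 0.650000, p̂₂ = 1005/1659 ≈ 0.605787.
Pooled p̂ = (962+1005)/(1480+1659) = 1967/3139 = 0.626633.
SE = √(0.233964 × 0.00127845) = 0.017295.
z = (0.650000 − 0.605787)/0.017295 = 0.044213/0.017295 = 2.556.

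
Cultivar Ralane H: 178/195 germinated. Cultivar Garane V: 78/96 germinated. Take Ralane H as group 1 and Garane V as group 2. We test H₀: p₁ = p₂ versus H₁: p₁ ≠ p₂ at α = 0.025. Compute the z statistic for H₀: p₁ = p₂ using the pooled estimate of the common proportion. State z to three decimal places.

z = 2.474

p̂₁ = 178/195 = 0.912821, p̂₂ = 78/96 = 0.812500.
Pooled p̂ = (178+78)/(195+96) = 256/291 = 0.879725.
SE = √(p̂(1−p̂)(1/n₁+1/n₂)) = √(0.879725·0.120275·0.0155449) = √(0.00164479) = 0.040556.
z = (0.912821 − 0.812500)/0.040556 = 0.100321/0.040556 = 2.474.
p-value = 2·P(Z > 2.474) ≈ 0.0134; since p < α = 0.025, reject H₀.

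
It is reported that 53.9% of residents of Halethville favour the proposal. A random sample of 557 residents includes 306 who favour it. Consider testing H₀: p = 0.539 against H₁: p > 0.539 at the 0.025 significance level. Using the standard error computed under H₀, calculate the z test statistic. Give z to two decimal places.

p̂ = 306/557 = 0.5494.
Under H₀, SE = √(0.539·0.461/557) = √(0.000446102) = 0.0211.
z = (0.5494 − 0.539)/0.0211 = 0.0104/0.0211 = 0.49.
p-value = P(Z > 0.491) ≈ 0.3117; since p > α = 0.025, fail to reject H₀.

z = 0.49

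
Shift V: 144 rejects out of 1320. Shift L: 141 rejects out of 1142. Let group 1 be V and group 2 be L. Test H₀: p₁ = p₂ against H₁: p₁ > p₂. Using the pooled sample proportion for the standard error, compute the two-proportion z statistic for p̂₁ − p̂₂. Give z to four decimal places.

p̂₁ = 144/1320 = 0.109091, p̂₂ = 141/1142 = 0.123468.
Pooled p̂ = (144+141)/(1320+1142) = 285/2462 = 0.115760.
SE = √(0.102359 × 0.00163323) = 0.012930.
z = (0.109091 − 0.123468)/0.012930 = -0.014377/0.012930 = -1.1119.
p-value = P(Z > -1.112) ≈ 0.8669.

z = -1.1119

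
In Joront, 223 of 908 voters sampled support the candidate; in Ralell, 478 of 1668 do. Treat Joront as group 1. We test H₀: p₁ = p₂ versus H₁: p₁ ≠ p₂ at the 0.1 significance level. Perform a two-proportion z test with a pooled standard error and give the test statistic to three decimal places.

p̂₁ = 223/908 = 0.245595, p̂₂ = 478/1668 = 0.286571.
Pooled p̂ = (223+478)/(908+1668) = 701/2576 = 0.272127.
SE = √(0.198074 × 0.00170084) = 0.018355.
z = (0.245595 − 0.286571)/0.018355 = -0.040976/0.018355 = -2.232.
p-value = 2·P(Z > 2.232) ≈ 0.0256. With α = 0.1, reject H₀.

z = -2.232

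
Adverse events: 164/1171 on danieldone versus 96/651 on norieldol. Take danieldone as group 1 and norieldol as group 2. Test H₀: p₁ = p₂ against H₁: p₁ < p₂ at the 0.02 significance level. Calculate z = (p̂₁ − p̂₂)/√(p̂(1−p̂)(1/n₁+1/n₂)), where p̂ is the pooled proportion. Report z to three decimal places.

z = -0.434

p̂₁ = 164/1171 ≈ 0.14005, p̂₂ = 96/651 ≈ 0.14747.
Pooled p̂ = (164+96)/(1171+651) = 260/1822 = 0.14270.
SE = √(0.122337 × 0.00239007) = 0.01710.
z = (0.14005 − 0.14747)/0.01710 = -0.00742/0.01710 = -0.434.
p-value = P(Z < -0.434) ≈ 0.3323, so at α = 0.02 we fail to reject H₀.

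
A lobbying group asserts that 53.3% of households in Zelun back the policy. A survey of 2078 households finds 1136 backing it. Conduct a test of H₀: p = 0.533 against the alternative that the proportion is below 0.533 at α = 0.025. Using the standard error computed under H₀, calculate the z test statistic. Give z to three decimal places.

z = 1.250

p̂ = 1136/2078 = 0.54668.
SE = √(p₀(1−p₀)/n) = √(0.24891/2078) = 0.01094.
z = (0.54668 − 0.533)/0.01094 = 0.01368/0.01094 = 1.250.
p-value = P(Z < 1.250) ≈ 0.8943, so at α = 0.025 we fail to reject H₀.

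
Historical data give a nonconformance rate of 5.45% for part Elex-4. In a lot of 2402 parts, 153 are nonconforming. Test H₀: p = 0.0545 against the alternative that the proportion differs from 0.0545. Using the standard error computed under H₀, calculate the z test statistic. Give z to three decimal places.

p̂ = 153/2402 = 0.063697.
Under H₀, SE = √(0.0545·0.9455/2402) = √(2.14529e-05) = 0.004632.
z = (0.063697 − 0.0545)/0.004632 = 0.009197/0.004632 = 1.986.
Two-sided p-value ≈ 2·Φ(−1.986) = 0.0471.

z = 1.986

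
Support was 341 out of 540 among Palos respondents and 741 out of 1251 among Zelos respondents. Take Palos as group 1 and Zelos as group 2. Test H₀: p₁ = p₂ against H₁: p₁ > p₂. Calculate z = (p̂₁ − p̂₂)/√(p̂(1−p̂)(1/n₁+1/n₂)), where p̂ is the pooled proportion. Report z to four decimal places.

p̂₁ = 341/540 ≈ 0.631481, p̂₂ = 741/1251 ≈ 0.592326.
Pooled p̂ = (341+741)/(540+1251) = 1082/1791 = 0.604132.
SE = √(p̂(1−p̂)(1/n₁+1/n₂)) = √(0.604132·0.395868·0.00265121) = √(0.000634055) = 0.025180.
z = (0.631481 − 0.592326)/0.025180 = 0.039155/0.025180 = 1.5550.
p-value = P(Z > 1.555) ≈ 0.0600.

z = 1.5550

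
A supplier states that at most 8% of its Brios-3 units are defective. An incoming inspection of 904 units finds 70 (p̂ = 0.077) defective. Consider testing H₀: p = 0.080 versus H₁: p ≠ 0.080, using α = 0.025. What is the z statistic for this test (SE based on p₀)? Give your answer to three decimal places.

z = -0.284

p̂ = 70/904 = 0.077434.
SE = √(p₀(1−p₀)/n) = √(0.0736/904) = 0.009023.
z = (0.077434 − 0.08)/0.009023 = -0.002566/0.009023 = -0.284.
p-value = 2·P(Z > 0.284) ≈ 0.7761. With α = 0.025, fail to reject H₀.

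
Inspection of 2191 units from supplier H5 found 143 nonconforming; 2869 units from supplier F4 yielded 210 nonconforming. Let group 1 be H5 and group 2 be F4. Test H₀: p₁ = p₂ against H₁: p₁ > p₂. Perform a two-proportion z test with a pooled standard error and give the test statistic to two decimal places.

z = -1.10

p̂₁ = 143/2191 = 0.0653, p̂₂ = 210/2869 = 0.0732.
Pooled p̂ = (143+210)/(2191+2869) = 353/5060 = 0.0698.
SE = √(p̂(1−p̂)(1/n₁+1/n₂)) = √(0.0698·0.9302·0.000804966) = √(5.22391e-05) = 0.0072.
z = (0.0653 − 0.0732)/0.0072 = -0.0079/0.0072 = -1.10.
p-value = P(Z > -1.097) ≈ 0.8637.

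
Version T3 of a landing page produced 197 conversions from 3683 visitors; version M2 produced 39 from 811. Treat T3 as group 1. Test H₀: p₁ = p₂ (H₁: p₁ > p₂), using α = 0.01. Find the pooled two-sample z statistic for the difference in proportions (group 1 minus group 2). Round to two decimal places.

z = 0.62

p̂₁ = 197/3683 = 0.0535, p̂₂ = 39/811 = 0.0481.
Pooled p̂ = (197+39)/(3683+811) = 236/4494 = 0.0525.
SE = √(p̂(1−p̂)(1/n₁+1/n₂)) = √(0.0525·0.9475·0.00150456) = √(7.48621e-05) = 0.0087.
z = (0.0535 − 0.0481)/0.0087 = 0.0054/0.0087 = 0.62.
p-value = P(Z > 0.624) ≈ 0.2663; since p > α = 0.01, fail to reject H₀.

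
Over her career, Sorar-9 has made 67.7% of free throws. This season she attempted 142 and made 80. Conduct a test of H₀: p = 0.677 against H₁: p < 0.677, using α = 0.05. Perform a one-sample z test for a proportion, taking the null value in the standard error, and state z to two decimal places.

p̂ = 80/142 = 0.5634.
SE = √(p₀(1−p₀)/n) = √(0.21867/142) = 0.0392.
z = (0.5634 − 0.677)/0.0392 = -0.1136/0.0392 = -2.90.
p-value = P(Z < -2.895) ≈ 0.0019; since p < α = 0.05, reject H₀.

z = -2.90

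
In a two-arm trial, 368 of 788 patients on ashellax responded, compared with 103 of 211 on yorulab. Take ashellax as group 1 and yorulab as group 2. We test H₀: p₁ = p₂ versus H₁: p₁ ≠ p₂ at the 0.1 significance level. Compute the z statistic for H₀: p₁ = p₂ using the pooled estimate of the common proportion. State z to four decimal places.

p̂₁ = 368/788 ≈ 0.467005, p̂₂ = 103/211 ≈ 0.488152.
Pooled p̂ = (368+103)/(788+211) = 471/999 = 0.471471.
SE = √(0.249186 × 0.00600837) = 0.038694.
z = (0.467005 − 0.488152)/0.038694 = -0.021147/0.038694 = -0.5465.
p-value = 2·P(Z > 0.547) ≈ 0.5847; since p > α = 0.1, fail to reject H₀.

z = -0.5465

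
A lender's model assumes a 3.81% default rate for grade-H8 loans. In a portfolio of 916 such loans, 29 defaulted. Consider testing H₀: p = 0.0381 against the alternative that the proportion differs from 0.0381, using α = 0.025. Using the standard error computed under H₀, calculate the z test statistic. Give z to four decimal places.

p̂ = 29/916 = 0.0316594.
SE = √(p₀(1−p₀)/n) = √(0.036648/916) = 0.0063253.
z = (0.0316594 − 0.0381)/0.0063253 = -0.0064406/0.0063253 = -1.0182.
p-value = 2·P(Z > 1.018) ≈ 0.3086; since p > α = 0.025, fail to reject H₀.

z = -1.0182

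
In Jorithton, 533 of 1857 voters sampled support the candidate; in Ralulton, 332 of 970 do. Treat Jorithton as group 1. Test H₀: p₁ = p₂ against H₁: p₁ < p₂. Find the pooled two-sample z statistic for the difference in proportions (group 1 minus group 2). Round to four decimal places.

p̂₁ = 533/1857 ≈ 0.287022, p̂₂ = 332/970 ≈ 0.342268.
Pooled p̂ = (533+332)/(1857+970) = 865/2827 = 0.305978.
SE = √(0.212355 × 0.00156943) = 0.018256.
z = (0.287022 − 0.342268)/0.018256 = -0.055246/0.018256 = -3.0262.

z = -3.0262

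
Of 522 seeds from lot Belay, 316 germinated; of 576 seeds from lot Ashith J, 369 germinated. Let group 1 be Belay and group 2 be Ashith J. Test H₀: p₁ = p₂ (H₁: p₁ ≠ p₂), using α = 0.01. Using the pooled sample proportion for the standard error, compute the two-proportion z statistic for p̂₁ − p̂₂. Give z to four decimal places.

z = -1.2045

p̂₁ = 316/522 ≈ 0.6053640, p̂₂ = 369/576 ≈ 0.6406250.
Pooled p̂ = (316+369)/(522+576) = 685/1098 = 0.6238616.
SE = √(0.234658 × 0.00365182) = 0.0292734.
z = (0.6053640 − 0.6406250)/0.0292734 = -0.0352610/0.0292734 = -1.2045.
Two-sided p-value ≈ 2·Φ(−1.205) = 0.2284. With α = 0.01, fail to reject H₀.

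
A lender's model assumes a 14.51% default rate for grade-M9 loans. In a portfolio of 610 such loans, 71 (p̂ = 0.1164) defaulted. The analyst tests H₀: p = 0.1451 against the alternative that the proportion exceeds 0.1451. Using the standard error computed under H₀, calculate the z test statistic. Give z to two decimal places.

z = -2.01

p̂ = 71/610 ≈ 0.1164.
SE = √(p₀(1−p₀)/n) = √(0.12405/610) = 0.0143.
z = (0.1164 − 0.1451)/0.0143 = -0.0287/0.0143 = -2.01.
p-value = P(Z > -2.013) ≈ 0.9779.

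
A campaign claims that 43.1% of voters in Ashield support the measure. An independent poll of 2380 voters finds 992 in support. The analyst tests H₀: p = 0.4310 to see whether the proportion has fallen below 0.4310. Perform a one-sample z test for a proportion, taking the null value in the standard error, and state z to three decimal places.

p̂ = 992/2380 = 0.41681.
SE = √(p₀(1−p₀)/n) = √(0.24524/2380) = 0.01015.
z = (0.41681 − 0.431)/0.01015 = -0.01419/0.01015 = -1.398.
p-value = P(Z < -1.398) ≈ 0.0810.

z = -1.398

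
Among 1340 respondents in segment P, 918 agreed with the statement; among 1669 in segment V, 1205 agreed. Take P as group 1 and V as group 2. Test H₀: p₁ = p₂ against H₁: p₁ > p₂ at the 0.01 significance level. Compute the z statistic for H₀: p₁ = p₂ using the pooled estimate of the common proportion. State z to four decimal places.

z = -2.2080

p̂₁ = 918/1340 ≈ 0.6850746, p̂₂ = 1205/1669 ≈ 0.7219892.
Pooled p̂ = (918+1205)/(1340+1669) = 2123/3009 = 0.7055500.
SE = √(p̂(1−p̂)(1/n₁+1/n₂)) = √(0.7055500·0.2944500·0.00134543) = √(0.000279512) = 0.0167186.
z = (0.6850746 − 0.7219892)/0.0167186 = -0.0369146/0.0167186 = -2.2080.
p-value = P(Z > -2.208) ≈ 0.9864; since p > α = 0.01, fail to reject H₀.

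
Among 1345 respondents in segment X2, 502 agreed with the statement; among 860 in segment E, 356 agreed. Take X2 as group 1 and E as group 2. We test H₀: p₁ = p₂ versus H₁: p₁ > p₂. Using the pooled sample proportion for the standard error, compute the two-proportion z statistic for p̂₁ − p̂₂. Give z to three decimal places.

p̂₁ = 502/1345 = 0.37323, p̂₂ = 356/860 = 0.41395.
Pooled p̂ = (502+356)/(1345+860) = 858/2205 = 0.38912.
SE = √(0.237705 × 0.00190629) = 0.02129.
z = (0.37323 − 0.41395)/0.02129 = -0.04072/0.02129 = -1.913.
p-value = P(Z > -1.913) ≈ 0.9721.

z = -1.913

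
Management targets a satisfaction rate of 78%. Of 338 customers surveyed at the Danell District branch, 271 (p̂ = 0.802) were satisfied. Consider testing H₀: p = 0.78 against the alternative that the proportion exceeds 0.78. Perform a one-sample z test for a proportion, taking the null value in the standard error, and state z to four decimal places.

z = 0.9664

p̂ = 271/338 = 0.801775.
Under H₀, SE = √(0.78·0.22/338) = √(0.000507692) = 0.022532.
z = (0.801775 − 0.78)/0.022532 = 0.021775/0.022532 = 0.9664.
p-value = P(Z > 0.966) ≈ 0.1669.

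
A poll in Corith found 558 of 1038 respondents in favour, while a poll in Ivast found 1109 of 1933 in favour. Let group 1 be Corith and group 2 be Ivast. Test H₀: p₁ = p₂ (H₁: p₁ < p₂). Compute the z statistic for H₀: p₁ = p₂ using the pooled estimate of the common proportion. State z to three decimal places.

p̂₁ = 558/1038 = 0.53757, p̂₂ = 1109/1933 = 0.57372.
Pooled p̂ = (558+1109)/(1038+1933) = 1667/2971 = 0.56109.
SE = √(0.246268 × 0.00148072) = 0.01910.
z = (0.53757 − 0.57372)/0.01910 = -0.03615/0.01910 = -1.893.
p-value = P(Z < -1.893) ≈ 0.0292.

z = -1.893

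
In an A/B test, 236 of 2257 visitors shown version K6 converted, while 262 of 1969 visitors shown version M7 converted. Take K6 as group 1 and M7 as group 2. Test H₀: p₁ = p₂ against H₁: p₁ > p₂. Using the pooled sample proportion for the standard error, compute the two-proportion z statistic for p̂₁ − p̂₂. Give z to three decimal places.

z = -2.866

p̂₁ = 236/2257 = 0.104564, p̂₂ = 262/1969 = 0.133062.
Pooled p̂ = (236+262)/(2257+1969) = 498/4226 = 0.117842.
SE = √(0.103955 × 0.000950938) = 0.009943.
z = (0.104564 − 0.133062)/0.009943 = -0.028498/0.009943 = -2.866.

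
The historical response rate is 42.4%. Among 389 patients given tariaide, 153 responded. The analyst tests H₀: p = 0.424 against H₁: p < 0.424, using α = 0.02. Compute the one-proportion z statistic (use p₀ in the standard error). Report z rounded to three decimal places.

p̂ = 153/389 ≈ 0.393316.
SE = √(p₀(1−p₀)/n) = √(0.24422/389) = 0.025056.
z = (0.393316 − 0.424)/0.025056 = -0.030684/0.025056 = -1.225.
p-value = P(Z < -1.225) ≈ 0.1104. With α = 0.02, fail to reject H₀.

z = -1.225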